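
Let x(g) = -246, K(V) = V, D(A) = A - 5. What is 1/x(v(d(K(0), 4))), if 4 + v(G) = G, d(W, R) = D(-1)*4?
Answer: -1/246 ≈ -0.0040650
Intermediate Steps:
D(A) = -5 + A
d(W, R) = -24 (d(W, R) = (-5 - 1)*4 = -6*4 = -24)
v(G) = -4 + G
1/x(v(d(K(0), 4))) = 1/(-246) = -1/246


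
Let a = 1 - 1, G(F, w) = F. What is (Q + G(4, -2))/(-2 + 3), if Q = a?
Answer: 4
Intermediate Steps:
a = 0
Q = 0
(Q + G(4, -2))/(-2 + 3) = (0 + 4)/(-2 + 3) = 4/1 = 4*1 = 4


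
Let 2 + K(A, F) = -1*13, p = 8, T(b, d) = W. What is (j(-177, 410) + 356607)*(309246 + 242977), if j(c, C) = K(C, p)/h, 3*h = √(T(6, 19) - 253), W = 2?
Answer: 196926587361 + 24850035*I*√251/251 ≈ 1.9693e+11 + 1.5685e+6*I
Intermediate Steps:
T(b, d) = 2
h = I*√251/3 (h = √(2 - 253)/3 = √(-251)/3 = (I*√251)/3 = I*√251/3 ≈ 5.281*I)
K(A, F) = -15 (K(A, F) = -2 - 1*13 = -2 - 13 = -15)
j(c, C) = 45*I*√251/251 (j(c, C) = -15*(-3*I*√251/251) = -(-45)*I*√251/251 = 45*I*√251/251)
(j(-177, 410) + 356607)*(309246 + 242977) = (45*I*√251/251 + 356607)*(309246 + 242977) = (356607 + 45*I*√251/251)*552223 = 196926587361 + 24850035*I*√251/251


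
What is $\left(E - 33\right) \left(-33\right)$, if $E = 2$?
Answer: $1023$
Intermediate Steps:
$\left(E - 33\right) \left(-33\right) = \left(2 - 33\right) \left(-33\right) = \left(-31\right) \left(-33\right) = 1023$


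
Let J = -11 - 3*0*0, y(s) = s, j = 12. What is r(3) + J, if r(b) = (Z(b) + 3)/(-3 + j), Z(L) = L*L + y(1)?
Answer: -86/9 ≈ -9.5556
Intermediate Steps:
J = -11 (J = -11 + 0*0 = -11 + 0 = -11)
Z(L) = 1 + L² (Z(L) = L*L + 1 = L² + 1 = 1 + L²)
r(b) = 4/9 + b²/9 (r(b) = ((1 + b²) + 3)/(-3 + 12) = (4 + b²)/9 = (4 + b²)*(⅑) = 4/9 + b²/9)
r(3) + J = (4/9 + (⅑)*3²) - 11 = (4/9 + (⅑)*9) - 11 = (4/9 + 1) - 11 = 13/9 - 11 = -86/9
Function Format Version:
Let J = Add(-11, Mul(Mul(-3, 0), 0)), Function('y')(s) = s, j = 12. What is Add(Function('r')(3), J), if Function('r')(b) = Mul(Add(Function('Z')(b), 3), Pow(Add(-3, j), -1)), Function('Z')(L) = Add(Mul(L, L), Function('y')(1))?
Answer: Rational(-86, 9) ≈ -9.5556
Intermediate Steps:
J = -11 (J = Add(-11, Mul(0, 0)) = Add(-11, 0) = -11)
Function('Z')(L) = Add(1, Pow(L, 2)) (Function('Z')(L) = Add(Mul(L, L), 1) = Add(Pow(L, 2), 1) = Add(1, Pow(L, 2)))
Function('r')(b) = Add(Rational(4, 9), Mul(Rational(1, 9), Pow(b, 2))) (Function('r')(b) = Mul(Add(Add(1, Pow(b, 2)), 3), Pow(Add(-3, 12), -1)) = Mul(Add(4, Pow(b, 2)), Pow(9, -1)) = Mul(Add(4, Pow(b, 2)), Rational(1, 9)) = Add(Rational(4, 9), Mul(Rational(1, 9), Pow(b, 2))))
Add(Function('r')(3), J) = Add(Add(Rational(4, 9), Mul(Rational(1, 9), Pow(3, 2))), -11) = Add(Add(Rational(4, 9), Mul(Rational(1, 9), 9)), -11) = Add(Add(Rational(4, 9), 1), -11) = Add(Rational(13, 9), -11) = Rational(-86, 9)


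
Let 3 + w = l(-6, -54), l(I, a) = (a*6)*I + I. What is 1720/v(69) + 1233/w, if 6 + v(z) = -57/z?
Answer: -8483891/33755 ≈ -251.34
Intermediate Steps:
l(I, a) = I + 6*I*a (l(I, a) = (6*a)*I + I = 6*I*a + I = I + 6*I*a)
v(z) = -6 - 57/z
w = 1935 (w = -3 - 6*(1 + 6*(-54)) = -3 - 6*(1 - 324) = -3 - 6*(-323) = -3 + 1938 = 1935)
1720/v(69) + 1233/w = 1720/(-6 - 57/69) + 1233/1935 = 1720/(-6 - 57*1/69) + 1233*(1/1935) = 1720/(-6 - 19/23) + 137/215 = 1720/(-157/23) + 137/215 = 1720*(-23/157) + 137/215 = -39560/157 + 137/215 = -8483891/33755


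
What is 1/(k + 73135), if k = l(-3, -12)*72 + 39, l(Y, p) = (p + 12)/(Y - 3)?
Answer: 1/73174 ≈ 1.3666e-5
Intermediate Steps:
l(Y, p) = (12 + p)/(-3 + Y)
k = 39 (k = ((12 - 12)/(-3 - 3))*72 + 39 = (0/(-6))*72 + 39 = -⅙*0*72 + 39 = 0*72 + 39 = 0 + 39 = 39)
1/(k + 73135) = 1/(39 + 73135) = 1/73174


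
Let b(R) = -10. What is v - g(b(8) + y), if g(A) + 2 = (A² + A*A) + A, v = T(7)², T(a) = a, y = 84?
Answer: -10975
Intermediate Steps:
v = 49 (v = 7² = 49)
g(A) = -2 + A + 2*A² (g(A) = -2 + ((A² + A*A) + A) = -2 + ((A² + A²) + A) = -2 + (2*A² + A) = -2 + (A + 2*A²) = -2 + A + 2*A²)
v - g(b(8) + y) = 49 - (-2 + (-10 + 84) + 2*(-10 + 84)²) = 49 - (-2 + 74 + 2*74²) = 49 - (-2 + 74 + 2*5476) = 49 - (-2 + 74 + 10952) = 49 - 1*11024 = 49 - 11024 = -10975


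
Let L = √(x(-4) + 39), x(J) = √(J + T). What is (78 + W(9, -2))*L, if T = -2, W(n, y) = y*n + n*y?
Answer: 42*√(39 + I*√6) ≈ 262.42 + 8.2328*I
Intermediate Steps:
W(n, y) = 2*n*y (W(n, y) = n*y + n*y = 2*n*y)
x(J) = √(-2 + J) (x(J) = √(J - 2) = √(-2 + J))
L = √(39 + I*√6) (L = √(√(-2 - 4) + 39) = √(√(-6) + 39) = √(I*√6 + 39) = √(39 + I*√6) ≈ 6.2481 + 0.19602*I)
(78 + W(9, -2))*L = (78 + 2*9*(-2))*√(39 + I*√6) = (78 - 36)*√(39 + I*√6) = 42*√(39 + I*√6)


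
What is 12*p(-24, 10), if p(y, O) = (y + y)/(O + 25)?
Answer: -576/35 ≈ -16.457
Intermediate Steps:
p(y, O) = 2*y/(25 + O) (p(y, O) = (2*y)/(25 + O) = 2*y/(25 + O))
12*p(-24, 10) = 12*(2*(-24)/(25 + 10)) = 12*(2*(-24)/35) = 12*(2*(-24)*(1/35)) = 12*(-48/35) = -576/35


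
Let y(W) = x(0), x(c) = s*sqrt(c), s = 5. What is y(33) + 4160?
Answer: 4160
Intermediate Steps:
x(c) = 5*sqrt(c)
y(W) = 0 (y(W) = 5*sqrt(0) = 5*0 = 0)
y(33) + 4160 = 0 + 4160 = 4160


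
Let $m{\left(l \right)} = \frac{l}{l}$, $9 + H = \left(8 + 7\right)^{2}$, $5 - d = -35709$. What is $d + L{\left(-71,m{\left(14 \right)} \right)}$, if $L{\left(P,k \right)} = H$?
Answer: $35930$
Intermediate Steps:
$d = 35714$ ($d = 5 - -35709 = 5 + 35709 = 35714$)
$H = 216$ ($H = -9 + \left(8 + 7\right)^{2} = -9 + 15^{2} = -9 + 225 = 216$)
$m{\left(l \right)} = 1$
$L{\left(P,k \right)} = 216$
$d + L{\left(-71,m{\left(14 \right)} \right)} = 35714 + 216 = 35930$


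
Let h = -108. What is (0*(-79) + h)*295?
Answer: -31860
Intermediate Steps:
(0*(-79) + h)*295 = (0*(-79) - 108)*295 = (0 - 108)*295 = -108*295 = -31860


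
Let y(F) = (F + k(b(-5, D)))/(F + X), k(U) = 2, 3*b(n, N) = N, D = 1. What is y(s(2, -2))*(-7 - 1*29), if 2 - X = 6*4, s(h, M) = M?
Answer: 0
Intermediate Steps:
b(n, N) = N/3
X = -22 (X = 2 - 6*4 = 2 - 1*24 = 2 - 24 = -22)
y(F) = (2 + F)/(-22 + F) (y(F) = (F + 2)/(F - 22) = (2 + F)/(-22 + F))
y(s(2, -2))*(-7 - 1*29) = ((2 - 2)/(-22 - 2))*(-7 - 1*29) = (0/(-24))*(-7 - 29) = -1/24*0*(-36) = 0*(-36) = 0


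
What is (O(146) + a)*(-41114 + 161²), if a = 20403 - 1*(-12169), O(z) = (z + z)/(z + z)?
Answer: -494881589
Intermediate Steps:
O(z) = 1 (O(z) = (2*z)/((2*z)) = (2*z)*(1/(2*z)) = 1)
a = 32572 (a = 20403 + 12169 = 32572)
(O(146) + a)*(-41114 + 161²) = (1 + 32572)*(-41114 + 161²) = 32573*(-41114 + 25921) = 32573*(-15193) = -494881589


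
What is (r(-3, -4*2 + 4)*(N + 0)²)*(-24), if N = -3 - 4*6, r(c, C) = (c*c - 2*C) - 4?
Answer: -227448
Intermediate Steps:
r(c, C) = -4 + c² - 2*C (r(c, C) = (c² - 2*C) - 4 = -4 + c² - 2*C)
N = -27 (N = -3 - 24 = -27)
(r(-3, -4*2 + 4)*(N + 0)²)*(-24) = ((-4 + (-3)² - 2*(-4*2 + 4))*(-27 + 0)²)*(-24) = ((-4 + 9 - 2*(-8 + 4))*(-27)²)*(-24) = ((-4 + 9 - 2*(-4))*729)*(-24) = ((-4 + 9 + 8)*729)*(-24) = (13*729)*(-24) = 9477*(-24) = -227448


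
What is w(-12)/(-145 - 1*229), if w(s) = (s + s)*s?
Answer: -144/187 ≈ -0.77005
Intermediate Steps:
w(s) = 2*s² (w(s) = (2*s)*s = 2*s²)
w(-12)/(-145 - 1*229) = (2*(-12)²)/(-145 - 1*229) = (2*144)/(-145 - 229) = 288/(-374) = -1/374*288 = -144/187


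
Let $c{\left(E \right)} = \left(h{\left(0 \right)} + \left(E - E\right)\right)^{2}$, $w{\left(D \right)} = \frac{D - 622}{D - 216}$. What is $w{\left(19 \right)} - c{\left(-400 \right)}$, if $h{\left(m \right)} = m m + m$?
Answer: $\frac{603}{197} \approx 3.0609$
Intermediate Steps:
$w{\left(D \right)} = \frac{-622 + D}{-216 + D}$
$h{\left(m \right)} = m + m^{2}$ ($h{\left(m \right)} = m^{2} + m = m + m^{2}$)
$c{\left(E \right)} = 0$ ($c{\left(E \right)} = \left(0 \left(1 + 0\right) + \left(E - E\right)\right)^{2} = \left(0 \cdot 1 + 0\right)^{2} = \left(0 + 0\right)^{2} = 0^{2} = 0$)
$w{\left(19 \right)} - c{\left(-400 \right)} = \frac{-622 + 19}{-216 + 19} - 0 = \frac{1}{-197} \left(-603\right) + 0 = \left(- \frac{1}{197}\right) \left(-603\right) + 0 = \frac{603}{197} + 0 = \frac{603}{197}$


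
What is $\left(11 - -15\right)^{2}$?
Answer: $676$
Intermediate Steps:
$\left(11 - -15\right)^{2} = \left(11 + 15\right)^{2} = 26^{2} = 676$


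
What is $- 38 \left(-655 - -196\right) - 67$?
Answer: $17375$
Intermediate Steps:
$- 38 \left(-655 - -196\right) - 67 = - 38 \left(-655 + 196\right) - 67 = \left(-38\right) \left(-459\right) - 67 = 17442 - 67 = 17375$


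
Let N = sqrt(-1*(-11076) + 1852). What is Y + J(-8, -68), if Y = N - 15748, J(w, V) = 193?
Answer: -15555 + 8*sqrt(202) ≈ -15441.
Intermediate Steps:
N = 8*sqrt(202) (N = sqrt(11076 + 1852) = sqrt(12928) = 8*sqrt(202) ≈ 113.70)
Y = -15748 + 8*sqrt(202) (Y = 8*sqrt(202) - 15748 = -15748 + 8*sqrt(202) ≈ -15634.)
Y + J(-8, -68) = (-15748 + 8*sqrt(202)) + 193 = -15555 + 8*sqrt(202)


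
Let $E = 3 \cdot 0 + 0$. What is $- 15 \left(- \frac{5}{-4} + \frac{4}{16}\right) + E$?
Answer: $- \frac{45}{2} \approx -22.5$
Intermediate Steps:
$E = 0$ ($E = 0 + 0 = 0$)
$- 15 \left(- \frac{5}{-4} + \frac{4}{16}\right) + E = - 15 \left(- \frac{5}{-4} + \frac{4}{16}\right) + 0 = - 15 \left(\left(-5\right) \left(- \frac{1}{4}\right) + 4 \cdot \frac{1}{16}\right) + 0 = - 15 \left(\frac{5}{4} + \frac{1}{4}\right) + 0 = \left(-15\right) \frac{3}{2} + 0 = - \frac{45}{2} + 0 = - \frac{45}{2}$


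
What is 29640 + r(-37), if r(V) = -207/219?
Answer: 2163651/73 ≈ 29639.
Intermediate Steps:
r(V) = -69/73 (r(V) = -207*1/219 = -69/73)
29640 + r(-37) = 29640 - 69/73 = 2163651/73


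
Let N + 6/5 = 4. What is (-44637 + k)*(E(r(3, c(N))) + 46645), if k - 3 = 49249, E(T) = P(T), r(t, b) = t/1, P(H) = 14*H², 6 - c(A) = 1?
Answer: 215848165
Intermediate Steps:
N = 14/5 (N = -6/5 + 4 = 14/5 ≈ 2.8000)
c(A) = 5 (c(A) = 6 - 1*1 = 6 - 1 = 5)
r(t, b) = t (r(t, b) = t*1 = t)
E(T) = 14*T²
k = 49252 (k = 3 + 49249 = 49252)
(-44637 + k)*(E(r(3, c(N))) + 46645) = (-44637 + 49252)*(14*3² + 46645) = 4615*(14*9 + 46645) = 4615*(126 + 46645) = 4615*46771 = 215848165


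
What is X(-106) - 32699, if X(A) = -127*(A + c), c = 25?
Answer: -22412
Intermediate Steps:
X(A) = -3175 - 127*A (X(A) = -127*(A + 25) = -127*(25 + A) = -3175 - 127*A)
X(-106) - 32699 = (-3175 - 127*(-106)) - 32699 = (-3175 + 13462) - 32699 = 10287 - 32699 = -22412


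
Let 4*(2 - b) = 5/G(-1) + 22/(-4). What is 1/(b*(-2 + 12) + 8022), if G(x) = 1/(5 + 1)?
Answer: 4/31923 ≈ 0.00012530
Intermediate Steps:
G(x) = 1/6
b = -33/8 (b = 2 - (5/(1/6) + 22/(-4))/4 = 2 - (5*6 + 22*(-1/4))/4 = 2 - (30 - 11/2)/4 = 2 - 1/4*49/2 = 2 - 49/8 = -33/8 ≈ -4.1250)
1/(b*(-2 + 12) + 8022) = 1/(-33*(-2 + 12)/8 + 8022) = 1/(-33/8*10 + 8022) = 1/(-165/4 + 8022) = 1/(31923/4) = 4/31923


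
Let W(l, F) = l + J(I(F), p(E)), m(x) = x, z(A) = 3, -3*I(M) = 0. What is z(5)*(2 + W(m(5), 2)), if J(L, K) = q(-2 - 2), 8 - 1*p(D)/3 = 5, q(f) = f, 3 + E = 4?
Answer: 9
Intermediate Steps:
I(M) = 0 (I(M) = -1/3*0 = 0)
E = 1 (E = -3 + 4 = 1)
p(D) = 9 (p(D) = 24 - 3*5 = 24 - 15 = 9)
J(L, K) = -4 (J(L, K) = -2 - 2 = -4)
W(l, F) = -4 + l (W(l, F) = l - 4 = -4 + l)
z(5)*(2 + W(m(5), 2)) = 3*(2 + (-4 + 5)) = 3*(2 + 1) = 3*3 = 9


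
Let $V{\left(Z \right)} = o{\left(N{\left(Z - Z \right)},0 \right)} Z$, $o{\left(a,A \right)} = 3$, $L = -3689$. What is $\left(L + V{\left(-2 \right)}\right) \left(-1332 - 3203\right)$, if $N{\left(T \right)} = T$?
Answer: $16756825$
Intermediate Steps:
$V{\left(Z \right)} = 3 Z$
$\left(L + V{\left(-2 \right)}\right) \left(-1332 - 3203\right) = \left(-3689 + 3 \left(-2\right)\right) \left(-1332 - 3203\right) = \left(-3689 - 6\right) \left(-4535\right) = \left(-3695\right) \left(-4535\right) = 16756825$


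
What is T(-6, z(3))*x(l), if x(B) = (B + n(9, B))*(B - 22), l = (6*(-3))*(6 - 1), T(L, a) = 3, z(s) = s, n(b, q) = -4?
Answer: 31584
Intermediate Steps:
l = -90 (l = -18*5 = -90)
x(B) = (-22 + B)*(-4 + B) (x(B) = (B - 4)*(B - 22) = (-4 + B)*(-22 + B) = (-22 + B)*(-4 + B))
T(-6, z(3))*x(l) = 3*(88 + (-90)² - 26*(-90)) = 3*(88 + 8100 + 2340) = 3*10528 = 31584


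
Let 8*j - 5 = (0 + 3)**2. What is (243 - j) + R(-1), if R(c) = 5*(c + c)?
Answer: 925/4 ≈ 231.25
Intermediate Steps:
j = 7/4 (j = 5/8 + (0 + 3)**2/8 = 5/8 + (1/8)*3**2 = 5/8 + (1/8)*9 = 5/8 + 9/8 = 7/4 ≈ 1.7500)
R(c) = 10*c (R(c) = 5*(2*c) = 10*c)
(243 - j) + R(-1) = (243 - 1*7/4) + 10*(-1) = (243 - 7/4) - 10 = 965/4 - 10 = 925/4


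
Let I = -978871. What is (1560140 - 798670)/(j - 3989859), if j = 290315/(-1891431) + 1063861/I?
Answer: -281967308353545894/1477418877524005783 ≈ -0.19085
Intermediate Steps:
j = -2296400609456/1851466954401 (j = 290315/(-1891431) + 1063861/(-978871) = 290315*(-1/1891431) + 1063861*(-1/978871) = -290315/1891431 - 1063861/978871 = -2296400609456/1851466954401 ≈ -1.2403)
(1560140 - 798670)/(j - 3989859) = (1560140 - 798670)/(-2296400609456/1851466954401 - 3989859) = 761470/(-7387094387620028915/1851466954401) = 761470*(-1851466954401/7387094387620028915) = -281967308353545894/1477418877524005783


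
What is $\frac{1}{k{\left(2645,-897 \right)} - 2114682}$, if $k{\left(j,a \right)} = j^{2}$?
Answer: $\frac{1}{4881343} \approx 2.0486 \cdot 10^{-7}$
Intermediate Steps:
$\frac{1}{k{\left(2645,-897 \right)} - 2114682} = \frac{1}{2645^{2} - 2114682} = \frac{1}{6996025 - 2114682} = \frac{1}{4881343}$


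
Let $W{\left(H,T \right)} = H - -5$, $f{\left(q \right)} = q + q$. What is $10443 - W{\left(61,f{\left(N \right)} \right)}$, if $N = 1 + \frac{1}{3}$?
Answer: $10377$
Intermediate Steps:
$N = \frac{4}{3}$ ($N = 1 + \frac{1}{3} = \frac{4}{3} \approx 1.3333$)
$f{\left(q \right)} = 2 q$
$W{\left(H,T \right)} = 5 + H$ ($W{\left(H,T \right)} = H + 5 = 5 + H$)
$10443 - W{\left(61,f{\left(N \right)} \right)} = 10443 - \left(5 + 61\right) = 10443 - 66 = 10377$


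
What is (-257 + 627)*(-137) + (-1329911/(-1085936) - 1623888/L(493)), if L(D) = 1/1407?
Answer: -2481212928675305/1085936 ≈ -2.2849e+9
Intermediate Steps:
L(D) = 1/1407
(-257 + 627)*(-137) + (-1329911/(-1085936) - 1623888/L(493)) = (-257 + 627)*(-137) + (-1329911/(-1085936) - 1623888/1/1407) = 370*(-137) + (-1329911*(-1/1085936) - 1623888*1407) = -50690 + (1329911/1085936 - 2284810416) = -50690 - 2481157882579465/1085936 = -2481212928675305/1085936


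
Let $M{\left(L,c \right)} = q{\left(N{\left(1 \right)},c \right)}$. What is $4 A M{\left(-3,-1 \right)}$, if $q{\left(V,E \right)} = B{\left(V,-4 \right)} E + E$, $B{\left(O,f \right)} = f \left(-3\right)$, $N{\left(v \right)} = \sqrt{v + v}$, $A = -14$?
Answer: $728$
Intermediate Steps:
$N{\left(v \right)} = \sqrt{2} \sqrt{v}$ ($N{\left(v \right)} = \sqrt{2 v} = \sqrt{2} \sqrt{v}$)
$B{\left(O,f \right)} = - 3 f$
$q{\left(V,E \right)} = 13 E$ ($q{\left(V,E \right)} = \left(-3\right) \left(-4\right) E + E = 12 E + E = 13 E$)
$M{\left(L,c \right)} = 13 c$
$4 A M{\left(-3,-1 \right)} = 4 \left(-14\right) 13 \left(-1\right) = \left(-56\right) \left(-13\right) = 728$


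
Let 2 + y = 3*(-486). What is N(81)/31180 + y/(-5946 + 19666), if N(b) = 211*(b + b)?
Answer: 2646589/2673685 ≈ 0.98987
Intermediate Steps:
y = -1460 (y = -2 + 3*(-486) = -2 - 1458 = -1460)
N(b) = 422*b (N(b) = 211*(2*b) = 422*b)
N(81)/31180 + y/(-5946 + 19666) = (422*81)/31180 - 1460/(-5946 + 19666) = 34182*(1/31180) - 1460/13720 = 17091/15590 - 1460*1/13720 = 17091/15590 - 73/686 = 2646589/2673685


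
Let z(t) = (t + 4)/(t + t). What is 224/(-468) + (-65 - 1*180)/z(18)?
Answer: -516586/1287 ≈ -401.39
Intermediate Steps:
z(t) = (4 + t)/(2*t) (z(t) = (4 + t)/((2*t)) = (4 + t)*(1/(2*t)) = (4 + t)/(2*t))
224/(-468) + (-65 - 1*180)/z(18) = 224/(-468) + (-65 - 1*180)/(((½)*(4 + 18)/18)) = 224*(-1/468) + (-65 - 180)/(((½)*(1/18)*22)) = -56/117 - 245/11/18 = -56/117 - 245*18/11 = -56/117 - 4410/11 = -516586/1287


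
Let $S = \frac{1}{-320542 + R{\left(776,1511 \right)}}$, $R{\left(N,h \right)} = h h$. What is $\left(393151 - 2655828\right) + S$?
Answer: $- \frac{4440682363982}{1962579} \approx -2.2627 \cdot 10^{6}$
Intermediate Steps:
$R{\left(N,h \right)} = h^{2}$
$S = \frac{1}{1962579}$ ($S = \frac{1}{-320542 + 1511^{2}} = \frac{1}{-320542 + 2283121} = \frac{1}{1962579} \approx 5.0953 \cdot 10^{-7}$)
$\left(393151 - 2655828\right) + S = \left(393151 - 2655828\right) + \frac{1}{1962579} = -2262677 + \frac{1}{1962579} = - \frac{4440682363982}{1962579}$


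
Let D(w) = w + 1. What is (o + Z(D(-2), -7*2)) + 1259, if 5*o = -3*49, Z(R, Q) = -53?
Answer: 5883/5 ≈ 1176.6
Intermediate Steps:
D(w) = 1 + w
o = -147/5 (o = (-3*49)/5 = (⅕)*(-147) = -147/5 ≈ -29.400)
(o + Z(D(-2), -7*2)) + 1259 = (-147/5 - 53) + 1259 = -412/5 + 1259 = 5883/5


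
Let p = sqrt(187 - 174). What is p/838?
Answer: sqrt(13)/838 ≈ 0.0043026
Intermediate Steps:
p = sqrt(13) ≈ 3.6056
p/838 = sqrt(13)/838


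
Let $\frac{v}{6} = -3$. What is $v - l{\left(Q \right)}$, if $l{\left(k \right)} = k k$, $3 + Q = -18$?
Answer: $-459$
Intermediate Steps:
$Q = -21$ ($Q = -3 - 18 = -21$)
$v = -18$ ($v = 6 \left(-3\right) = -18$)
$l{\left(k \right)} = k^{2}$
$v - l{\left(Q \right)} = -18 - \left(-21\right)^{2} = -18 - 441 = -459$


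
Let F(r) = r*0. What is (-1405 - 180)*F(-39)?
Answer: 0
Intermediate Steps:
F(r) = 0
(-1405 - 180)*F(-39) = (-1405 - 180)*0 = -1585*0 = 0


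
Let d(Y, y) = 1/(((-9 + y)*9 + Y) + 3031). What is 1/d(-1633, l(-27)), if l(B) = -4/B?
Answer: 3955/3 ≈ 1318.3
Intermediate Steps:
d(Y, y) = 1/(2950 + Y + 9*y) (d(Y, y) = 1/(((-81 + 9*y) + Y) + 3031) = 1/((-81 + Y + 9*y) + 3031) = 1/(2950 + Y + 9*y))
1/d(-1633, l(-27)) = 1/(1/(2950 - 1633 + 9*(-4/(-27)))) = 1/(1/(2950 - 1633 + 9*(-4*(-1/27)))) = 1/(1/(2950 - 1633 + 9*(4/27))) = 1/(1/(2950 - 1633 + 4/3)) = 1/(1/(3955/3)) = 1/(3/3955) = 3955/3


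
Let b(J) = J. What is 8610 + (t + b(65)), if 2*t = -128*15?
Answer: 7715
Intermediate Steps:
t = -960 (t = (-128*15)/2 = (½)*(-1920) = -960)
8610 + (t + b(65)) = 8610 + (-960 + 65) = 8610 - 895 = 7715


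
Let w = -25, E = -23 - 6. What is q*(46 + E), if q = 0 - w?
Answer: 425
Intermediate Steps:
E = -29
q = 25 (q = 0 - 1*(-25) = 0 + 25 = 25)
q*(46 + E) = 25*(46 - 29) = 25*17 = 425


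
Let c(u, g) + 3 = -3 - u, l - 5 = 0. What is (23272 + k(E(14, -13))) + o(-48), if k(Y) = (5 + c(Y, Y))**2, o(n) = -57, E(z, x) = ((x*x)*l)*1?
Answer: 738931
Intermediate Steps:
l = 5 (l = 5 + 0 = 5)
c(u, g) = -6 - u (c(u, g) = -3 + (-3 - u) = -6 - u)
E(z, x) = 5*x**2 (E(z, x) = ((x*x)*5)*1 = (x**2*5)*1 = (5*x**2)*1 = 5*x**2)
k(Y) = (-1 - Y)**2 (k(Y) = (5 + (-6 - Y))**2 = (-1 - Y)**2)
(23272 + k(E(14, -13))) + o(-48) = (23272 + (1 + 5*(-13)**2)**2) - 57 = (23272 + (1 + 5*169)**2) - 57 = (23272 + (1 + 845)**2) - 57 = (23272 + 846**2) - 57 = (23272 + 715716) - 57 = 738988 - 57 = 738931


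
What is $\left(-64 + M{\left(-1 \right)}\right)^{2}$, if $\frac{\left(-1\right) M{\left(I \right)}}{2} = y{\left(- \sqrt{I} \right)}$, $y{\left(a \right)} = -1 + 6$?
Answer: $5476$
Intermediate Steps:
$y{\left(a \right)} = 5$
$M{\left(I \right)} = -10$ ($M{\left(I \right)} = \left(-2\right) 5 = -10$)
$\left(-64 + M{\left(-1 \right)}\right)^{2} = \left(-64 - 10\right)^{2} = \left(-74\right)^{2} = 5476$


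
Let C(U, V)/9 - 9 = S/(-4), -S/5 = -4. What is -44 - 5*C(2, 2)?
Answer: -224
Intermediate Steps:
S = 20 (S = -5*(-4) = 20)
C(U, V) = 36 (C(U, V) = 81 + 9*(20/(-4)) = 81 + 9*(20*(-¼)) = 81 + 9*(-5) = 81 - 45 = 36)
-44 - 5*C(2, 2) = -44 - 5*36 = -44 - 180 = -224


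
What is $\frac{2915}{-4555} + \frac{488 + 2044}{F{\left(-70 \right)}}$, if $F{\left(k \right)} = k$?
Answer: $- \frac{1173731}{31885} \approx -36.811$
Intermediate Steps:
$\frac{2915}{-4555} + \frac{488 + 2044}{F{\left(-70 \right)}} = \frac{2915}{-4555} + \frac{488 + 2044}{-70} = 2915 \left(- \frac{1}{4555}\right) + 2532 \left(- \frac{1}{70}\right) = - \frac{583}{911} - \frac{1266}{35} = - \frac{1173731}{31885}$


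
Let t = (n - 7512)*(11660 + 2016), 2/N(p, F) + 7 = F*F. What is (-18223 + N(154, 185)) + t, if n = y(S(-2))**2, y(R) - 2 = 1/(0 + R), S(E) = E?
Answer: -1757463238475/17109 ≈ -1.0272e+8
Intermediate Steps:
N(p, F) = 2/(-7 + F**2) (N(p, F) = 2/(-7 + F*F) = 2/(-7 + F**2))
y(R) = 2 + 1/R (y(R) = 2 + 1/(0 + R) = 2 + 1/R)
n = 9/4 (n = (2 + 1/(-2))**2 = (2 - 1/2)**2 = (3/2)**2 = 9/4 ≈ 2.2500)
t = -102703341 (t = (9/4 - 7512)*(11660 + 2016) = -30039/4*13676 = -102703341)
(-18223 + N(154, 185)) + t = (-18223 + 2/(-7 + 185**2)) - 102703341 = (-18223 + 2/(-7 + 34225)) - 102703341 = (-18223 + 2/34218) - 102703341 = (-18223 + 2*(1/34218)) - 102703341 = (-18223 + 1/17109) - 102703341 = -311777306/17109 - 102703341 = -1757463238475/17109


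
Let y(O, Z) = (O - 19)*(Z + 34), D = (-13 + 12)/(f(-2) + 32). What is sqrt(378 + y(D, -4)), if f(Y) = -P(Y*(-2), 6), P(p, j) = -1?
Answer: I*sqrt(23342)/11 ≈ 13.889*I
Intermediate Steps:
f(Y) = 1 (f(Y) = -1*(-1) = 1)
D = -1/33 (D = (-13 + 12)/(1 + 32) = -1/33 ≈ -0.030303)
y(O, Z) = (-19 + O)*(34 + Z)
sqrt(378 + y(D, -4)) = sqrt(378 + (-646 - 19*(-4) + 34*(-1/33) - 1/33*(-4))) = sqrt(378 + (-646 + 76 - 34/33 + 4/33)) = sqrt(378 - 6280/11) = sqrt(-2122/11) = I*sqrt(23342)/11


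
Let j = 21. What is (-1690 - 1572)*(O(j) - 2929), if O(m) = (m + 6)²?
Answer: 7176400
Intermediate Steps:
O(m) = (6 + m)²
(-1690 - 1572)*(O(j) - 2929) = (-1690 - 1572)*((6 + 21)² - 2929) = -3262*(27² - 2929) = -3262*(729 - 2929) = -3262*(-2200) = 7176400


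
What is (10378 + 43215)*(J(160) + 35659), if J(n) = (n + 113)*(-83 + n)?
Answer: 3037651240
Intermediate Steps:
J(n) = (-83 + n)*(113 + n) (J(n) = (113 + n)*(-83 + n) = (-83 + n)*(113 + n))
(10378 + 43215)*(J(160) + 35659) = (10378 + 43215)*((-9379 + 160² + 30*160) + 35659) = 53593*((-9379 + 25600 + 4800) + 35659) = 53593*(21021 + 35659) = 53593*56680 = 3037651240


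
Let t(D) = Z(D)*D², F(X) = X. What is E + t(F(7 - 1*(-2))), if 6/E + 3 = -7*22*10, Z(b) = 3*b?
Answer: 3374535/1543 ≈ 2187.0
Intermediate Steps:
t(D) = 3*D³ (t(D) = (3*D)*D² = 3*D³)
E = -6/1543 (E = 6/(-3 - 7*22*10) = 6/(-3 - 154*10) = 6/(-3 - 1540) = 6/(-1543) = 6*(-1/1543) = -6/1543 ≈ -0.0038885)
E + t(F(7 - 1*(-2))) = -6/1543 + 3*(7 - 1*(-2))³ = -6/1543 + 3*(7 + 2)³ = -6/1543 + 3*9³ = -6/1543 + 3*729 = -6/1543 + 2187 = 3374535/1543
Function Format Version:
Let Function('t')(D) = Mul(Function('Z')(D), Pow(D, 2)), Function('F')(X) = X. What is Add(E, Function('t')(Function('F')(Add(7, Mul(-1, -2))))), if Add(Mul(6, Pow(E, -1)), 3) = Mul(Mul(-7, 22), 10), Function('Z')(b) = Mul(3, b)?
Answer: Rational(3374535, 1543) ≈ 2187.0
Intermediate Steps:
Function('t')(D) = Mul(3, Pow(D, 3)) (Function('t')(D) = Mul(Mul(3, D), Pow(D, 2)) = Mul(3, Pow(D, 3)))
E = Rational(-6, 1543) (E = Mul(6, Pow(Add(-3, Mul(Mul(-7, 22), 10)), -1)) = Mul(6, Pow(Add(-3, Mul(-154, 10)), -1)) = Mul(6, Pow(Add(-3, -1540), -1)) = Mul(6, Pow(-1543, -1)) = Mul(6, Rational(-1, 1543)) = Rational(-6, 1543) ≈ -0.0038885)
Add(E, Function('t')(Function('F')(Add(7, Mul(-1, -2))))) = Add(Rational(-6, 1543), Mul(3, Pow(Add(7, Mul(-1, -2)), 3))) = Add(Rational(-6, 1543), Mul(3, Pow(Add(7, 2), 3))) = Add(Rational(-6, 1543), Mul(3, Pow(9, 3))) = Add(Rational(-6, 1543), Mul(3, 729)) = Add(Rational(-6, 1543), 2187) = Rational(3374535, 1543)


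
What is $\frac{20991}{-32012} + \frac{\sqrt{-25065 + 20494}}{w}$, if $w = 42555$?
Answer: $- \frac{20991}{32012} + \frac{i \sqrt{4571}}{42555} \approx -0.65572 + 0.0015887 i$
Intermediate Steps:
$\frac{20991}{-32012} + \frac{\sqrt{-25065 + 20494}}{w} = \frac{20991}{-32012} + \frac{\sqrt{-25065 + 20494}}{42555} = 20991 \left(- \frac{1}{32012}\right) + \sqrt{-4571} \cdot \frac{1}{42555} = - \frac{20991}{32012} + i \sqrt{4571} \cdot \frac{1}{42555} = - \frac{20991}{32012} + \frac{i \sqrt{4571}}{42555}$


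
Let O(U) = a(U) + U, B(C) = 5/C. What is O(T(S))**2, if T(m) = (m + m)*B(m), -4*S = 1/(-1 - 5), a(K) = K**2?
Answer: 12100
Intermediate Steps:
S = 1/24 (S = -1/(4*(-1 - 5)) = -1/4/(-6) = -1/4*(-1/6) = 1/24 ≈ 0.041667)
T(m) = 10 (T(m) = (m + m)*(5/m) = (2*m)*(5/m) = 10)
O(U) = U + U**2 (O(U) = U**2 + U = U + U**2)
O(T(S))**2 = (10*(1 + 10))**2 = (10*11)**2 = 110**2 = 12100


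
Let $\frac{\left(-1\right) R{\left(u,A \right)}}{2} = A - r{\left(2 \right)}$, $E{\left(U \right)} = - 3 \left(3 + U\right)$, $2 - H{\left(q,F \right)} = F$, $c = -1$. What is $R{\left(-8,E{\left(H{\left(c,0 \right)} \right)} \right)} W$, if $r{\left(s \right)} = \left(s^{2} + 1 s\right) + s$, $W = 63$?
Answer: $2898$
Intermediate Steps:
$H{\left(q,F \right)} = 2 - F$
$E{\left(U \right)} = -9 - 3 U$
$r{\left(s \right)} = s^{2} + 2 s$ ($r{\left(s \right)} = \left(s^{2} + s\right) + s = \left(s + s^{2}\right) + s = s^{2} + 2 s$)
$R{\left(u,A \right)} = 16 - 2 A$ ($R{\left(u,A \right)} = - 2 \left(A - 2 \left(2 + 2\right)\right) = - 2 \left(A - 2 \cdot 4\right) = - 2 \left(A - 8\right) = - 2 \left(-8 + A\right) = 16 - 2 A$)
$R{\left(-8,E{\left(H{\left(c,0 \right)} \right)} \right)} W = \left(16 - 2 \left(-9 - 3 \left(2 - 0\right)\right)\right) 63 = \left(16 - 2 \left(-9 - 3 \left(2 + 0\right)\right)\right) 63 = \left(16 - 2 \left(-9 - 6\right)\right) 63 = \left(16 - -30\right) 63 = \left(16 + 30\right) 63 = 46 \cdot 63 = 2898$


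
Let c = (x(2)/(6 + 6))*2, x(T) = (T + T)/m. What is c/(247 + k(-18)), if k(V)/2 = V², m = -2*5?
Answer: -1/13425 ≈ -7.4488e-5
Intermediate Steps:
m = -10
k(V) = 2*V²
x(T) = -T/5 (x(T) = (T + T)/(-10) = (2*T)*(-⅒) = -T/5)
c = -1/15 (c = ((-⅕*2)/(6 + 6))*2 = -⅖/12*2 = -⅖*1/12*2 = -1/30*2 = -1/15 ≈ -0.066667)
c/(247 + k(-18)) = -1/(15*(247 + 2*(-18)²)) = -1/(15*(247 + 2*324)) = -1/(15*(247 + 648)) = -1/15/895 = -1/15*1/895 = -1/13425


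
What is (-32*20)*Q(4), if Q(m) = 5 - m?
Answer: -640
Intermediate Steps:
(-32*20)*Q(4) = (-32*20)*(5 - 1*4) = -640*(5 - 4) = -640*1 = -640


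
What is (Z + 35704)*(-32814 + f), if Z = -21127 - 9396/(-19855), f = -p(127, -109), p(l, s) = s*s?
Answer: -2587265999409/3971 ≈ -6.5154e+8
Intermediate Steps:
p(l, s) = s²
f = -11881 (f = -1*(-109)² = -1*11881 = -11881)
Z = -419467189/19855 (Z = -21127 - 9396*(-1)/19855 = -21127 - 1*(-9396/19855) = -21127 + 9396/19855 = -419467189/19855 ≈ -21127.)
(Z + 35704)*(-32814 + f) = (-419467189/19855 + 35704)*(-32814 - 11881) = (289435731/19855)*(-44695) = -2587265999409/3971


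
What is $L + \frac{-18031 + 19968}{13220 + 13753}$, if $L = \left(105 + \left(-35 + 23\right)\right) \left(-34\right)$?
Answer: $- \frac{85286689}{26973} \approx -3161.9$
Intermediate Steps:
$L = -3162$ ($L = \left(105 - 12\right) \left(-34\right) = 93 \left(-34\right) = -3162$)
$L + \frac{-18031 + 19968}{13220 + 13753} = -3162 + \frac{-18031 + 19968}{13220 + 13753} = -3162 + \frac{1937}{26973} = - \frac{85286689}{26973}$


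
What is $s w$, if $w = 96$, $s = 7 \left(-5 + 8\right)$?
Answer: $2016$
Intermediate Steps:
$s = 21$ ($s = 7 \cdot 3 = 21$)
$s w = 21 \cdot 96 = 2016$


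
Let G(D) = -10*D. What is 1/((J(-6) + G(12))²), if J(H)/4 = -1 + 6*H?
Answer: 1/71824 ≈ 1.3923e-5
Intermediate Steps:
J(H) = -4 + 24*H (J(H) = 4*(-1 + 6*H) = -4 + 24*H)
1/((J(-6) + G(12))²) = 1/(((-4 + 24*(-6)) - 10*12)²) = 1/(((-4 - 144) - 120)²) = 1/((-148 - 120)²) = 1/((-268)²) = 1/71824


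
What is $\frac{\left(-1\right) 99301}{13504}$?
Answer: $- \frac{99301}{13504} \approx -7.3535$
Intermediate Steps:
$\frac{\left(-1\right) 99301}{13504} = \left(-99301\right) \frac{1}{13504} = - \frac{99301}{13504}$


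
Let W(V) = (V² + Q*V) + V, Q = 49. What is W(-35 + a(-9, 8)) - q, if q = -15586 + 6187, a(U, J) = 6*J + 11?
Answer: 11175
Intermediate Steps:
a(U, J) = 11 + 6*J
W(V) = V² + 50*V (W(V) = (V² + 49*V) + V = V² + 50*V)
q = -9399
W(-35 + a(-9, 8)) - q = (-35 + (11 + 6*8))*(50 + (-35 + (11 + 6*8))) - 1*(-9399) = (-35 + (11 + 48))*(50 + (-35 + (11 + 48))) + 9399 = (-35 + 59)*(50 + (-35 + 59)) + 9399 = 24*(50 + 24) + 9399 = 24*74 + 9399 = 1776 + 9399 = 11175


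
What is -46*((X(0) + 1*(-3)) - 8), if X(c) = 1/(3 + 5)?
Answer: 2001/4 ≈ 500.25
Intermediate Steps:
X(c) = ⅛ (X(c) = 1/8 = ⅛)
-46*((X(0) + 1*(-3)) - 8) = -46*((⅛ + 1*(-3)) - 8) = -46*((⅛ - 3) - 8) = -46*(-23/8 - 8) = -46*(-87/8) = 2001/4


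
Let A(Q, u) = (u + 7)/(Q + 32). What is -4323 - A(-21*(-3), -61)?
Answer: -410631/95 ≈ -4322.4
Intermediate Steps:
A(Q, u) = (7 + u)/(32 + Q)
-4323 - A(-21*(-3), -61) = -4323 - (7 - 61)/(32 - 21*(-3)) = -4323 - (-54)/(32 + 63) = -4323 - (-54)/95 = -4323 - 1*(-54/95) = -4323 + 54/95 = -410631/95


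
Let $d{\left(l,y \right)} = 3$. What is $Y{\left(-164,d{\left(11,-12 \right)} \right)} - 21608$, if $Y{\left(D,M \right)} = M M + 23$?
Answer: $-21576$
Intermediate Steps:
$Y{\left(D,M \right)} = 23 + M^{2}$ ($Y{\left(D,M \right)} = M^{2} + 23 = 23 + M^{2}$)
$Y{\left(-164,d{\left(11,-12 \right)} \right)} - 21608 = \left(23 + 3^{2}\right) - 21608 = \left(23 + 9\right) - 21608 = 32 - 21608 = -21576$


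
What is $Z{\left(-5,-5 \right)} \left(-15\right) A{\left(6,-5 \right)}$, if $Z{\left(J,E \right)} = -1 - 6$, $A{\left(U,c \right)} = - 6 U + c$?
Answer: $-4305$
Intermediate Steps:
$A{\left(U,c \right)} = c - 6 U$
$Z{\left(J,E \right)} = -7$ ($Z{\left(J,E \right)} = -1 - 6 = -7$)
$Z{\left(-5,-5 \right)} \left(-15\right) A{\left(6,-5 \right)} = \left(-7\right) \left(-15\right) \left(-5 - 36\right) = 105 \left(-5 - 36\right) = 105 \left(-41\right) = -4305$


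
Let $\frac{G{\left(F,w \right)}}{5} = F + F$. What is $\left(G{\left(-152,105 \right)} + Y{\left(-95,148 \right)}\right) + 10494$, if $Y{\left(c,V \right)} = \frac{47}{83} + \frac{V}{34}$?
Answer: $\frac{12669255}{1411} \approx 8978.9$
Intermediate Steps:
$G{\left(F,w \right)} = 10 F$ ($G{\left(F,w \right)} = 5 \left(F + F\right) = 5 \cdot 2 F = 10 F$)
$Y{\left(c,V \right)} = \frac{47}{83} + \frac{V}{34}$ ($Y{\left(c,V \right)} = 47 \cdot \frac{1}{83} + V \frac{1}{34} = \frac{47}{83} + \frac{V}{34}$)
$\left(G{\left(-152,105 \right)} + Y{\left(-95,148 \right)}\right) + 10494 = \left(10 \left(-152\right) + \left(\frac{47}{83} + \frac{1}{34} \cdot 148\right)\right) + 10494 = \left(-1520 + \left(\frac{47}{83} + \frac{74}{17}\right)\right) + 10494 = \left(-1520 + \frac{6941}{1411}\right) + 10494 = - \frac{2137779}{1411} + 10494 = \frac{12669255}{1411}$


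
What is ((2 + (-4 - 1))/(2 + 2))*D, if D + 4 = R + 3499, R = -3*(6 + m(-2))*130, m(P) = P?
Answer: -5805/4 ≈ -1451.3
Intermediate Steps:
R = -1560 (R = -3*(6 - 2)*130 = -3*4*130 = -12*130 = -1560)
D = 1935 (D = -4 + (-1560 + 3499) = -4 + 1939 = 1935)
((2 + (-4 - 1))/(2 + 2))*D = ((2 + (-4 - 1))/(2 + 2))*1935 = ((2 - 5)/4)*1935 = -3*¼*1935 = -¾*1935 = -5805/4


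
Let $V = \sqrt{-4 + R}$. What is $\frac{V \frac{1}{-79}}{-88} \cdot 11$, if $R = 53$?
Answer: $\frac{7}{632} \approx 0.011076$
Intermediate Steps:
$V = 7$ ($V = \sqrt{-4 + 53} = \sqrt{49} = 7$)
$\frac{V \frac{1}{-79}}{-88} \cdot 11 = \frac{7 \frac{1}{-79}}{-88} \cdot 11 = 7 \left(- \frac{1}{79}\right) \left(- \frac{1}{88}\right) 11 = \left(- \frac{7}{79}\right) \left(- \frac{1}{88}\right) 11 = \frac{7}{6952} \cdot 11 = \frac{7}{632}$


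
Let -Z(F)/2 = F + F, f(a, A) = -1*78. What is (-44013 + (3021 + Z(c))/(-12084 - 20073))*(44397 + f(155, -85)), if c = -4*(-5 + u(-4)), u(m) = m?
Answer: -6969551368538/3573 ≈ -1.9506e+9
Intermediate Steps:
f(a, A) = -78
c = 36 (c = -4*(-5 - 4) = -4*(-9) = 36)
Z(F) = -4*F (Z(F) = -2*(F + F) = -4*F)
(-44013 + (3021 + Z(c))/(-12084 - 20073))*(44397 + f(155, -85)) = (-44013 + (3021 - 4*36)/(-12084 - 20073))*(44397 - 78) = (-44013 + (3021 - 144)/(-32157))*44319 = (-44013 + 2877*(-1/32157))*44319 = (-44013 - 959/10719)*44319 = -471776306/10719*44319 = -6969551368538/3573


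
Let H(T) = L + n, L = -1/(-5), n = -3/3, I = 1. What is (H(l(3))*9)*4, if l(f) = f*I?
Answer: -144/5 ≈ -28.800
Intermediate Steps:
n = -1 (n = -3*1/3 = -1)
L = 1/5 (L = -1*(-1/5) = 1/5 ≈ 0.20000)
l(f) = f (l(f) = f*1 = f)
H(T) = -4/5 (H(T) = 1/5 - 1 = -4/5)
(H(l(3))*9)*4 = -4/5*9*4 = -36/5*4 = -144/5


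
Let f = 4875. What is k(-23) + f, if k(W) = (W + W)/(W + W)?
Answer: 4876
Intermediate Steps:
k(W) = 1 (k(W) = (2*W)/((2*W)) = (2*W)*(1/(2*W)) = 1)
k(-23) + f = 1 + 4875 = 4876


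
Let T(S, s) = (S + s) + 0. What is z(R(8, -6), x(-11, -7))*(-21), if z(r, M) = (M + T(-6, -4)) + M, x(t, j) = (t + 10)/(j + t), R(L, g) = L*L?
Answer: 623/3 ≈ 207.67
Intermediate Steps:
T(S, s) = S + s
R(L, g) = L²
x(t, j) = (10 + t)/(j + t)
z(r, M) = -10 + 2*M (z(r, M) = (M + (-6 - 4)) + M = (M - 10) + M = (-10 + M) + M = -10 + 2*M)
z(R(8, -6), x(-11, -7))*(-21) = (-10 + 2*((10 - 11)/(-7 - 11)))*(-21) = (-10 + 2*(-1/(-18)))*(-21) = (-10 + 2*(-1/18*(-1)))*(-21) = (-10 + 2*(1/18))*(-21) = (-10 + ⅑)*(-21) = -89/9*(-21) = 623/3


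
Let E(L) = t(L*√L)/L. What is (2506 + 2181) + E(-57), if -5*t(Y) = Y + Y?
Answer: 4687 - 2*I*√57/5 ≈ 4687.0 - 3.0199*I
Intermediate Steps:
t(Y) = -2*Y/5 (t(Y) = -(Y + Y)/5 = -2*Y/5)
E(L) = -2*√L/5 (E(L) = (-2*L*√L/5)/L = (-2*L^(3/2)/5)/L = -2*√L/5)
(2506 + 2181) + E(-57) = (2506 + 2181) - 2*I*√57/5 = 4687 - 2*I*√57/5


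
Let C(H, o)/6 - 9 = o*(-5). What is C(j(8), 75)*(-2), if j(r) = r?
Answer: 4392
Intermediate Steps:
C(H, o) = 54 - 30*o (C(H, o) = 54 + 6*(o*(-5)) = 54 + 6*(-5*o) = 54 - 30*o)
C(j(8), 75)*(-2) = (54 - 30*75)*(-2) = (54 - 2250)*(-2) = -2196*(-2) = 4392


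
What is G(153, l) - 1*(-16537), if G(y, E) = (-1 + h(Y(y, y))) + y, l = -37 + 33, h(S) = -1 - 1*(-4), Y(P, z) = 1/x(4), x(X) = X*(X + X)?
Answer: 16692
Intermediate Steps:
x(X) = 2*X² (x(X) = X*(2*X) = 2*X²)
Y(P, z) = 1/32 (Y(P, z) = 1/(2*4²) = 1/(2*16) = 1/32)
h(S) = 3 (h(S) = -1 + 4 = 3)
l = -4
G(y, E) = 2 + y (G(y, E) = (-1 + 3) + y = 2 + y)
G(153, l) - 1*(-16537) = (2 + 153) - 1*(-16537) = 155 + 16537 = 16692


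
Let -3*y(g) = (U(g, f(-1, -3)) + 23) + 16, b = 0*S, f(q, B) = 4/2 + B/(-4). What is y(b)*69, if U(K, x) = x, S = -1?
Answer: -3841/4 ≈ -960.25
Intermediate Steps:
f(q, B) = 2 - B/4 (f(q, B) = 4*(½) + B*(-¼) = 2 - B/4)
b = 0 (b = 0*(-1) = 0)
y(g) = -167/12 (y(g) = -(((2 - ¼*(-3)) + 23) + 16)/3 = -(((2 + ¾) + 23) + 16)/3 = -((11/4 + 23) + 16)/3 = -(103/4 + 16)/3 = -⅓*167/4 = -167/12)
y(b)*69 = -167/12*69 = -3841/4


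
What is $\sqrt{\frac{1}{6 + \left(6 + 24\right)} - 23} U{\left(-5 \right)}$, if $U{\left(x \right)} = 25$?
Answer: $\frac{25 i \sqrt{827}}{6} \approx 119.82 i$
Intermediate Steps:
$\sqrt{\frac{1}{6 + \left(6 + 24\right)} - 23} U{\left(-5 \right)} = \sqrt{\frac{1}{6 + \left(6 + 24\right)} - 23} \cdot 25 = \sqrt{\frac{1}{6 + 30} - 23} \cdot 25 = \sqrt{\frac{1}{36} - 23} \cdot 25 = \sqrt{- \frac{827}{36}} \cdot 25 = \frac{i \sqrt{827}}{6} \cdot 25 = \frac{25 i \sqrt{827}}{6}$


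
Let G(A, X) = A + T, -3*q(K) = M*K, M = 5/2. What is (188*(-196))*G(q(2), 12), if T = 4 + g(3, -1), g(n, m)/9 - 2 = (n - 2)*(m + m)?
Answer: -257936/3 ≈ -85979.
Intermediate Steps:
g(n, m) = 18 + 18*m*(-2 + n) (g(n, m) = 18 + 9*((n - 2)*(m + m)) = 18 + 9*((-2 + n)*(2*m)) = 18 + 9*(2*m*(-2 + n)) = 18 + 18*m*(-2 + n))
M = 5/2 (M = 5*(½) = 5/2 ≈ 2.5000)
T = 4 (T = 4 + (18 - 36*(-1) + 18*(-1)*3) = 4 + (18 + 36 - 54) = 4 + 0 = 4)
q(K) = -5*K/6
G(A, X) = 4 + A (G(A, X) = A + 4 = 4 + A)
(188*(-196))*G(q(2), 12) = (188*(-196))*(4 - ⅚*2) = -36848*(4 - 5/3) = -36848*7/3 = -257936/3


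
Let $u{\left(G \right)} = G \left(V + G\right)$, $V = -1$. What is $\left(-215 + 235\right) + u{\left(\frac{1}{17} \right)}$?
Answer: $\frac{5764}{289} \approx 19.945$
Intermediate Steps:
$u{\left(G \right)} = G \left(-1 + G\right)$
$\left(-215 + 235\right) + u{\left(\frac{1}{17} \right)} = \left(-215 + 235\right) + \frac{-1 + \frac{1}{17}}{17} = 20 + \frac{-1 + \frac{1}{17}}{17} = 20 + \frac{1}{17} \left(- \frac{16}{17}\right) = 20 - \frac{16}{289} = \frac{5764}{289}$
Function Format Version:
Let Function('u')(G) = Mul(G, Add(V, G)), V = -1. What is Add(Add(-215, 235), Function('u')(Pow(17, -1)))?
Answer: Rational(5764, 289) ≈ 19.945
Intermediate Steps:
Function('u')(G) = Mul(G, Add(-1, G))
Add(Add(-215, 235), Function('u')(Pow(17, -1))) = Add(Add(-215, 235), Mul(Pow(17, -1), Add(-1, Pow(17, -1)))) = Add(20, Mul(Rational(1, 17), Add(-1, Rational(1, 17)))) = Add(20, Mul(Rational(1, 17), Rational(-16, 17))) = Add(20, Rational(-16, 289)) = Rational(5764, 289)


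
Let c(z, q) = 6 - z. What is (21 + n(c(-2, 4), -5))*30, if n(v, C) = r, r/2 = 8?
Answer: 1110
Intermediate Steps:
r = 16 (r = 2*8 = 16)
n(v, C) = 16
(21 + n(c(-2, 4), -5))*30 = (21 + 16)*30 = 37*30 = 1110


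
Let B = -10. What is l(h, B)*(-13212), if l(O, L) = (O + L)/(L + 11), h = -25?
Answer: 462420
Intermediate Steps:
l(O, L) = (L + O)/(11 + L)
l(h, B)*(-13212) = ((-10 - 25)/(11 - 10))*(-13212) = (-35/1)*(-13212) = (1*(-35))*(-13212) = -35*(-13212) = 462420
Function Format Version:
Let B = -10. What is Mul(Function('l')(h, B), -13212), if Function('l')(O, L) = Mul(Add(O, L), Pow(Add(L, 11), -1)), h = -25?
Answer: 462420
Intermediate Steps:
Function('l')(O, L) = Mul(Pow(Add(11, L), -1), Add(L, O)) (Function('l')(O, L) = Mul(Add(L, O), Pow(Add(11, L), -1)) = Mul(Pow(Add(11, L), -1), Add(L, O)))
Mul(Function('l')(h, B), -13212) = Mul(Mul(Pow(Add(11, -10), -1), Add(-10, -25)), -13212) = Mul(Mul(Pow(1, -1), -35), -13212) = Mul(Mul(1, -35), -13212) = Mul(-35, -13212) = 462420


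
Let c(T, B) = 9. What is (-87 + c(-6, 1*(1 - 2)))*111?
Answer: -8658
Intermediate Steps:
(-87 + c(-6, 1*(1 - 2)))*111 = (-87 + 9)*111 = -78*111 = -8658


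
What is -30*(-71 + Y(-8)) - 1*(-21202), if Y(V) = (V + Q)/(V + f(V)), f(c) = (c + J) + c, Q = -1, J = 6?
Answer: 23317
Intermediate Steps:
f(c) = 6 + 2*c (f(c) = (c + 6) + c = (6 + c) + c = 6 + 2*c)
Y(V) = (-1 + V)/(6 + 3*V) (Y(V) = (V - 1)/(V + (6 + 2*V)) = (-1 + V)/(6 + 3*V))
-30*(-71 + Y(-8)) - 1*(-21202) = -30*(-71 + (-1 - 8)/(3*(2 - 8))) - 1*(-21202) = -30*(-71 + (⅓)*(-9)/(-6)) + 21202 = -30*(-71 + (⅓)*(-⅙)*(-9)) + 21202 = -30*(-71 + ½) + 21202 = -30*(-141/2) + 21202 = 2115 + 21202 = 23317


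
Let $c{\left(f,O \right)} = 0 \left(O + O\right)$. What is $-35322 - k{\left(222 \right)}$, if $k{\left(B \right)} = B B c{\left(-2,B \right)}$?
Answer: $-35322$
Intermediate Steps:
$c{\left(f,O \right)} = 0$ ($c{\left(f,O \right)} = 0 \cdot 2 O = 0$)
$k{\left(B \right)} = 0$ ($k{\left(B \right)} = B B 0 = B^{2} \cdot 0 = 0$)
$-35322 - k{\left(222 \right)} = -35322 - 0 = -35322 + 0 = -35322$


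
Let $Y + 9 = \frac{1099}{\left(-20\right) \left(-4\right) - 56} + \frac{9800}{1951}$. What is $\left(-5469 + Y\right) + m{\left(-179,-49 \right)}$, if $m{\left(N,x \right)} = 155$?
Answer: $- \frac{246864803}{46824} \approx -5272.2$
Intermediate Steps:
$Y = \frac{1957933}{46824}$ ($Y = -9 + \left(\frac{1099}{\left(-20\right) \left(-4\right) - 56} + \frac{9800}{1951}\right) = -9 + \left(\frac{1099}{80 - 56} + 9800 \cdot \frac{1}{1951}\right) = -9 + \left(\frac{1099}{24} + \frac{9800}{1951}\right) = -9 + \frac{2379349}{46824} = \frac{1957933}{46824} \approx 41.815$)
$\left(-5469 + Y\right) + m{\left(-179,-49 \right)} = \left(-5469 + \frac{1957933}{46824}\right) + 155 = - \frac{254122523}{46824} + 155 = - \frac{246864803}{46824}$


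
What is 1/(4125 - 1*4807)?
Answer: -1/682 ≈ -0.0014663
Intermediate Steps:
1/(4125 - 1*4807) = 1/(4125 - 4807) = 1/(-682) = -1/682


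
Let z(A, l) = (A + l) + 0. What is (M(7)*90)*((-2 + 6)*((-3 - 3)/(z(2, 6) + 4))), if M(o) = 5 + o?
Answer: -2160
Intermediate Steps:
z(A, l) = A + l
(M(7)*90)*((-2 + 6)*((-3 - 3)/(z(2, 6) + 4))) = ((5 + 7)*90)*((-2 + 6)*((-3 - 3)/((2 + 6) + 4))) = (12*90)*(4*(-6/(8 + 4))) = 1080*(4*(-6/12)) = 1080*(4*(-6*1/12)) = 1080*(4*(-½)) = 1080*(-2) = -2160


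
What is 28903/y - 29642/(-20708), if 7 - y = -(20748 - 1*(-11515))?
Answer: 27769119/11932985 ≈ 2.3271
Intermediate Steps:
y = 32270 (y = 7 - (-1)*(20748 - 1*(-11515)) = 7 - (-1)*(20748 + 11515) = 7 - (-1)*32263 = 7 - 1*(-32263) = 7 + 32263 = 32270)
28903/y - 29642/(-20708) = 28903/32270 - 29642/(-20708) = 28903*(1/32270) - 29642*(-1/20708) = 4129/4610 + 14821/10354 = 27769119/11932985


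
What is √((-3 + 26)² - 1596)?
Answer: I*√1067 ≈ 32.665*I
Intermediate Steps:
√((-3 + 26)² - 1596) = √(23² - 1596) = √(529 - 1596) = √(-1067) = I*√1067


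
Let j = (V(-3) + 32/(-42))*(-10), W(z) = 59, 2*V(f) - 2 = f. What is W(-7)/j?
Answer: 1239/265 ≈ 4.6755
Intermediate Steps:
V(f) = 1 + f/2
j = 265/21 (j = ((1 + (½)*(-3)) + 32/(-42))*(-10) = ((1 - 3/2) + 32*(-1/42))*(-10) = (-½ - 16/21)*(-10) = -53/42*(-10) = 265/21 ≈ 12.619)
W(-7)/j = 59/(265/21) = 59*(21/265) = 1239/265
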